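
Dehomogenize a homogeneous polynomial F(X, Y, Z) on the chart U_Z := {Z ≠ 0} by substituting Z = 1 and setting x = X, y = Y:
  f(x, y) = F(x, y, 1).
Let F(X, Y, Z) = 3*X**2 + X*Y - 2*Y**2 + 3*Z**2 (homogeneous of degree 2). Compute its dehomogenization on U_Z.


f(x, y) = 3*x**2 + x*y - 2*y**2 + 3

On U_Z we set Z = 1. Each monomial c·X^i·Y^j·Z^k in F becomes c·x^i·y^j·1^k = c·x^i·y^j.
Substituting Z = 1: F(X, Y, 1) = 3*x**2 + x*y - 2*y**2 + 3.
Note: deg(f) ≤ deg(F) = 2; strict inequality happens when F is divisible by Z (lost terms).


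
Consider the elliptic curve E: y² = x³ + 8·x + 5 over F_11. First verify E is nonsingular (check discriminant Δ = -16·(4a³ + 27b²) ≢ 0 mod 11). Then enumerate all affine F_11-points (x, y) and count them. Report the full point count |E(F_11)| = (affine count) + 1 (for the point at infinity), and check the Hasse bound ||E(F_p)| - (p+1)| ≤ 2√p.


Affine points = {(0, 4), (0, 7), (1, 5), (1, 6), (3, 1), (3, 10), (5, 4), (5, 7), (6, 4), (6, 7), (8, 3), (8, 8), (9, 5), (9, 6)}; affine count = 14; |E(F_11)| = 15.

Discriminant check: Δ ∝ 4a³ + 27b² = 4·8³ + 27·5² = 4·512 + 27·25 ≡ 6 (mod 11). Nonzero ⇒ E is nonsingular.
For each x ∈ F_11, compute rhs = x³ + 8·x + 5 mod 11, then count y ∈ F_11 with y² ≡ rhs.
  x = 0: rhs = 5, matching y values: 4, 7 (2 points).
  x = 1: rhs = 3, matching y values: 5, 6 (2 points).
  x = 2: rhs = 7, matching y values: none (0 points).
  x = 3: rhs = 1, matching y values: 1, 10 (2 points).
  x = 4: rhs = 2, matching y values: none (0 points).
  x = 5: rhs = 5, matching y values: 4, 7 (2 points).
  x = 6: rhs = 5, matching y values: 4, 7 (2 points).
  x = 7: rhs = 8, matching y values: none (0 points).
  x = 8: rhs = 9, matching y values: 3, 8 (2 points).
  x = 9: rhs = 3, matching y values: 5, 6 (2 points).
  x = 10: rhs = 7, matching y values: none (0 points).
Total affine count: 14.
Full point count |E(F_11)| = 14 + 1 = 15.
Hasse bound: |15 − (11+1)| = |3| = 3 ≤ 2√11 ≈ 6.6332 ✓.


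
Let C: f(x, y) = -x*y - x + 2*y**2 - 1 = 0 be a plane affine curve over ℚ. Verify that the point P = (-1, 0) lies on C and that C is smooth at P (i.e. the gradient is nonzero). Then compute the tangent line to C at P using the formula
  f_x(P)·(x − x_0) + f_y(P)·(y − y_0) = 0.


Tangent line at P: -x + y - 1 = 0.

Step 1: f(-1, 0) = 0, so P lies on C.
Step 2: partial derivatives
  f_x(x, y) = -y - 1, f_y(x, y) = -x + 4*y.
  f_x(P) = -1, f_y(P) = 1 (gradient nonzero, so P is smooth).
Step 3: tangent line at P: -1·(x − -1) + 1·(y − 0) = 0.
Expanding: -x + y - 1 = 0.


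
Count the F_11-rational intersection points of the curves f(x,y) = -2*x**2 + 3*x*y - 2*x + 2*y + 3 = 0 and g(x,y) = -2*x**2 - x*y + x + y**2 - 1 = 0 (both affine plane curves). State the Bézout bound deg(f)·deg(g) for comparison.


Common zeros: ∅; count = 0; Bézout bound = 4.

deg(f) = 2, deg(g) = 2, so Bézout bound = 4.
Scan x ∈ F_11. For each x, list the y ∈ F_11 with f(x, y) ≡ 0 and those with g(x, y) ≡ 0 (mod 11); the common zeros in that column are the intersection.
  x = 0: f ≡ 0 at y ∈ {4}; g ≡ 0 at y ∈ {1, 10}; common: ∅.
  x = 1: f ≡ 0 at y ∈ {9}; g ≡ 0 at y ∈ {2, 10}; common: ∅.
  x = 2: f ≡ 0 at y ∈ {8}; g ≡ 0 at y ∈ ∅; common: ∅.
  x = 3: f ≡ 0 at y ∈ ∅; g ≡ 0 at y ∈ ∅; common: ∅.
  x = 4: f ≡ 0 at y ∈ {5}; g ≡ 0 at y ∈ {2}; common: ∅.
  x = 5: f ≡ 0 at y ∈ {4}; g ≡ 0 at y ∈ {8}; common: ∅.
  x = 6: f ≡ 0 at y ∈ {9}; g ≡ 0 at y ∈ ∅; common: ∅.
  x = 7: f ≡ 0 at y ∈ {10}; g ≡ 0 at y ∈ ∅; common: ∅.
  x = 8: f ≡ 0 at y ∈ {5}; g ≡ 0 at y ∈ {0, 8}; common: ∅.
  x = 9: f ≡ 0 at y ∈ {8}; g ≡ 0 at y ∈ {0, 9}; common: ∅.
  x = 10: f ≡ 0 at y ∈ {3}; g ≡ 0 at y ∈ ∅; common: ∅.
Collecting: common zeros = ∅, so the count is 0.
Comparison with the Bézout bound: 0 ≤ 4 = deg(f)·deg(g), as expected for curves with no common component (the affine F_11-count falls short of the bound because intersections may lie at infinity, over extension fields, or carry multiplicity).


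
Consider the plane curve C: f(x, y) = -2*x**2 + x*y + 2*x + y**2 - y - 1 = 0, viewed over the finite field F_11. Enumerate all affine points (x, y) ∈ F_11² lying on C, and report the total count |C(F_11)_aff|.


Affine F_11-points: {(0, 4), (0, 8), (1, 1), (1, 10), (3, 4), (3, 5), (5, 8), (5, 10), (6, 1), (6, 5)}; count = 10.

For each of the 121 pairs (x, y) ∈ F_11², evaluate f(x, y) mod 11. Record the zeros.
  x = 0: [0↦10, 1↦10, 2↦1, 3↦5, 4↦0, 5↦8, 6↦7, 7↦8, 8↦0, 9↦5, 10↦1]  zeros at y ∈ {4, 8}
  x = 1: [0↦10, 1↦0, 2↦3, 3↦8, 4↦4, 5↦2, 6↦2, 7↦4, 8↦8, 9↦3, 10↦0]  zeros at y ∈ {1, 10}
  x = 2: [0↦6, 1↦8, 2↦1, 3↦7, 4↦4, 5↦3, 6↦4, 7↦7, 8↦1, 9↦8, 10↦6]  zeros at y ∈ ∅
  x = 3: [0↦9, 1↦1, 2↦6, 3↦2, 4↦0, 5↦0, 6↦2, 7↦6, 8↦1, 9↦9, 10↦8]  zeros at y ∈ {4, 5}
  x = 4: [0↦8, 1↦1, 2↦7, 3↦4, 4↦3, 5↦4, 6↦7, 7↦1, 8↦8, 9↦6, 10↦6]  zeros at y ∈ ∅
  x = 5: [0↦3, 1↦8, 2↦4, 3↦2, 4↦2, 5↦4, 6↦8, 7↦3, 8↦0, 9↦10, 10↦0]  zeros at y ∈ {8, 10}
  x = 6: [0↦5, 1↦0, 2↦8, 3↦7, 4↦8, 5↦0, 6↦5, 7↦1, 8↦10, 9↦10, 10↦1]  zeros at y ∈ {1, 5}
  x = 7: [0↦3, 1↦10, 2↦8, 3↦8, 4↦10, 5↦3, 6↦9, 7↦6, 8↦5, 9↦6, 10↦9]  zeros at y ∈ ∅
  x = 8: [0↦8, 1↦5, 2↦4, 3↦5, 4↦8, 5↦2, 6↦9, 7↦7, 8↦7, 9↦9, 10↦2]  zeros at y ∈ ∅
  x = 9: [0↦9, 1↦7, 2↦7, 3↦9, 4↦2, 5↦8, 6↦5, 7↦4, 8↦5, 9↦8, 10↦2]  zeros at y ∈ ∅
  x = 10: [0↦6, 1↦5, 2↦6, 3↦9, 4↦3, 5↦10, 6↦8, 7↦8, 8↦10, 9↦3, 10↦9]  zeros at y ∈ ∅
Collecting zeros: affine points = {(0, 4), (0, 8), (1, 1), (1, 10), (3, 4), (3, 5), (5, 8), (5, 10), (6, 1), (6, 5)}.
Total count |C(F_11)_aff| = 10.


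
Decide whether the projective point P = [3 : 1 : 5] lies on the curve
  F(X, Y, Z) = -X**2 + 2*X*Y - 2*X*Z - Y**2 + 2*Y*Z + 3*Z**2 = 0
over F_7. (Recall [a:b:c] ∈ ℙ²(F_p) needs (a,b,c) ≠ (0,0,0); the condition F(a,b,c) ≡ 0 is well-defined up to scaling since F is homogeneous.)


F(3,1,5) ≡ 2 (mod 7); P is NOT on the curve.

Evaluate F(3, 1, 5) term-by-term (mod 7).
  -X**2 ↦ -1·9·1·1 = -9
  2*X*Y ↦ 2·3·1·1 = 6
  -2*X*Z ↦ -2·3·1·5 = -30
  -Y**2 ↦ -1·1·1·1 = -1
  2*Y*Z ↦ 2·1·1·5 = 10
  3*Z**2 ↦ 3·1·1·25 = 75
Sum: F(3, 1, 5) = (-9) + (6) + (-30) + (-1) + (10) + (75) = 51.
Reducing mod 7: 51 ≡ 2 (mod 7).
Since F(a, b, c) ≡ 2 ≠ 0 (mod 7), P does NOT lie on the curve.


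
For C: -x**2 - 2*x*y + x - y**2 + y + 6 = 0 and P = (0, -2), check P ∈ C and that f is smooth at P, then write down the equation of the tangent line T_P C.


Tangent line at P: 5*x + 5*y + 10 = 0.

Step 1: f(0, -2) = 0, so P lies on C.
Step 2: partial derivatives
  f_x(x, y) = -2*x - 2*y + 1, f_y(x, y) = -2*x - 2*y + 1.
  f_x(P) = 5, f_y(P) = 5 (gradient nonzero, so P is smooth).
Step 3: tangent line at P: 5·(x − 0) + 5·(y − -2) = 0.
Expanding: 5*x + 5*y + 10 = 0.


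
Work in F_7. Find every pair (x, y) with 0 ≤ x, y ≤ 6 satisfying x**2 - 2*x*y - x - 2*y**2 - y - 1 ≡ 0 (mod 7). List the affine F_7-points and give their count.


Affine F_7-points: {(0, 5), (1, 3), (1, 6), (4, 1), (4, 5), (5, 6), (6, 1), (6, 3)}; count = 8.

For each of the 49 pairs (x, y) ∈ F_7², evaluate f(x, y) mod 7. Record the zeros.
  x = 0: [0↦6, 1↦3, 2↦3, 3↦6, 4↦5, 5↦0, 6↦5]  zeros at y ∈ {5}
  x = 1: [0↦6, 1↦1, 2↦6, 3↦0, 4↦4, 5↦4, 6↦0]  zeros at y ∈ {3, 6}
  x = 2: [0↦1, 1↦1, 2↦4, 3↦3, 4↦5, 5↦3, 6↦4]  zeros at y ∈ ∅
  x = 3: [0↦5, 1↦3, 2↦4, 3↦1, 4↦1, 5↦4, 6↦3]  zeros at y ∈ ∅
  x = 4: [0↦4, 1↦0, 2↦6, 3↦1, 4↦6, 5↦0, 6↦4]  zeros at y ∈ {1, 5}
  x = 5: [0↦5, 1↦6, 2↦3, 3↦3, 4↦6, 5↦5, 6↦0]  zeros at y ∈ {6}
  x = 6: [0↦1, 1↦0, 2↦2, 3↦0, 4↦1, 5↦5, 6↦5]  zeros at y ∈ {1, 3}
Collecting zeros: affine points = {(0, 5), (1, 3), (1, 6), (4, 1), (4, 5), (5, 6), (6, 1), (6, 3)}.
Total count |C(F_7)_aff| = 8.


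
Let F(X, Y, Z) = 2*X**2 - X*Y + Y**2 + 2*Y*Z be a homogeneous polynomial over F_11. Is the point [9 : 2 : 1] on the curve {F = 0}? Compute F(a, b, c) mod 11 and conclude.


F(9,2,1) ≡ 9 (mod 11); P is NOT on the curve.

Evaluate F(9, 2, 1) term-by-term (mod 11).
  2*X**2 ↦ 2·81·1·1 = 162
  -X*Y ↦ -1·9·2·1 = -18
  Y**2 ↦ 1·1·4·1 = 4
  2*Y*Z ↦ 2·1·2·1 = 4
Sum: F(9, 2, 1) = (162) + (-18) + (4) + (4) = 152.
Reducing mod 11: 152 ≡ 9 (mod 11).
Since F(a, b, c) ≡ 9 ≠ 0 (mod 11), P does NOT lie on the curve.


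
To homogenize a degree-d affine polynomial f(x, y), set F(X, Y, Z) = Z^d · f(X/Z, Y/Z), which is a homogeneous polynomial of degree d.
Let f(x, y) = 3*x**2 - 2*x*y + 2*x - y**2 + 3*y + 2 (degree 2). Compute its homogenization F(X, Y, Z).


F(X, Y, Z) = 3*X**2 - 2*X*Y + 2*X*Z - Y**2 + 3*Y*Z + 2*Z**2

deg(f) = 2.
Substitute x = X/Z, y = Y/Z into f, then multiply by Z^2.
  monomial 3·x^2·y^0 ↦ 3·X^2·Y^0·Z^0.
  monomial -2·x^1·y^1 ↦ -2·X^1·Y^1·Z^0.
  monomial 2·x^1·y^0 ↦ 2·X^1·Y^0·Z^1.
  monomial -1·x^0·y^2 ↦ -1·X^0·Y^2·Z^0.
  monomial 3·x^0·y^1 ↦ 3·X^0·Y^1·Z^1.
  monomial 2·x^0·y^0 ↦ 2·X^0·Y^0·Z^2.
Collecting: F(X, Y, Z) = 3*X**2 - 2*X*Y + 2*X*Z - Y**2 + 3*Y*Z + 2*Z**2.


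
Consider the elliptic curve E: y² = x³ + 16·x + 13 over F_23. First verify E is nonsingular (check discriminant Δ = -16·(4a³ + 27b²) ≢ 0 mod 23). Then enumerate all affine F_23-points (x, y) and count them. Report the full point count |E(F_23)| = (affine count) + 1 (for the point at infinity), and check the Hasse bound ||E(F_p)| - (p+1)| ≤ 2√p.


Affine points = {(0, 6), (0, 17), (4, 7), (4, 16), (6, 7), (6, 16), (7, 10), (7, 13), (8, 3), (8, 20), (9, 9), (9, 14), (10, 0), (11, 5), (11, 18), (12, 1), (12, 22), (13, 7), (13, 16), (16, 8), (16, 15), (17, 0), (19, 0)}; affine count = 23; |E(F_23)| = 24.

Discriminant check: Δ ∝ 4a³ + 27b² = 4·16³ + 27·13² = 4·4096 + 27·169 ≡ 17 (mod 23). Nonzero ⇒ E is nonsingular.
For each x ∈ F_23, compute rhs = x³ + 16·x + 13 mod 23, then count y ∈ F_23 with y² ≡ rhs.
  x = 0: rhs = 13, matching y values: 6, 17 (2 points).
  x = 1: rhs = 7, matching y values: none (0 points).
  x = 2: rhs = 7, matching y values: none (0 points).
  x = 3: rhs = 19, matching y values: none (0 points).
  x = 4: rhs = 3, matching y values: 7, 16 (2 points).
  x = 5: rhs = 11, matching y values: none (0 points).
  x = 6: rhs = 3, matching y values: 7, 16 (2 points).
  x = 7: rhs = 8, matching y values: 10, 13 (2 points).
  x = 8: rhs = 9, matching y values: 3, 20 (2 points).
  x = 9: rhs = 12, matching y values: 9, 14 (2 points).
  x = 10: rhs = 0, matching y values: 0 (1 points).
  x = 11: rhs = 2, matching y values: 5, 18 (2 points).
  x = 12: rhs = 1, matching y values: 1, 22 (2 points).
  x = 13: rhs = 3, matching y values: 7, 16 (2 points).
  x = 14: rhs = 14, matching y values: none (0 points).
  x = 15: rhs = 17, matching y values: none (0 points).
  x = 16: rhs = 18, matching y values: 8, 15 (2 points).
  x = 17: rhs = 0, matching y values: 0 (1 points).
  x = 18: rhs = 15, matching y values: none (0 points).
  x = 19: rhs = 0, matching y values: 0 (1 points).
  x = 20: rhs = 7, matching y values: none (0 points).
  x = 21: rhs = 19, matching y values: none (0 points).
  x = 22: rhs = 19, matching y values: none (0 points).
Total affine count: 23.
Full point count |E(F_23)| = 23 + 1 = 24.
Hasse bound: |24 − (23+1)| = |0| = 0 ≤ 2√23 ≈ 9.5917 ✓.


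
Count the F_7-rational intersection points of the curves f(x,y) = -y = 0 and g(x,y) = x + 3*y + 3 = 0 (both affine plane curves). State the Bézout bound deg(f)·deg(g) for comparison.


Common zeros: {(4, 0)}; count = 1; Bézout bound = 1.

deg(f) = 1, deg(g) = 1, so Bézout bound = 1.
Scan x ∈ F_7. For each x, list the y ∈ F_7 with f(x, y) ≡ 0 and those with g(x, y) ≡ 0 (mod 7); the common zeros in that column are the intersection.
  x = 0: f ≡ 0 at y ∈ {0}; g ≡ 0 at y ∈ {6}; common: ∅.
  x = 1: f ≡ 0 at y ∈ {0}; g ≡ 0 at y ∈ {1}; common: ∅.
  x = 2: f ≡ 0 at y ∈ {0}; g ≡ 0 at y ∈ {3}; common: ∅.
  x = 3: f ≡ 0 at y ∈ {0}; g ≡ 0 at y ∈ {5}; common: ∅.
  x = 4: f ≡ 0 at y ∈ {0}; g ≡ 0 at y ∈ {0}; common: {0}.
  x = 5: f ≡ 0 at y ∈ {0}; g ≡ 0 at y ∈ {2}; common: ∅.
  x = 6: f ≡ 0 at y ∈ {0}; g ≡ 0 at y ∈ {4}; common: ∅.
Collecting: common zeros = {(4, 0)}, so the count is 1.
Comparison with the Bézout bound: 1 ≤ 1 = deg(f)·deg(g), as expected for curves with no common component (the bound is attained).


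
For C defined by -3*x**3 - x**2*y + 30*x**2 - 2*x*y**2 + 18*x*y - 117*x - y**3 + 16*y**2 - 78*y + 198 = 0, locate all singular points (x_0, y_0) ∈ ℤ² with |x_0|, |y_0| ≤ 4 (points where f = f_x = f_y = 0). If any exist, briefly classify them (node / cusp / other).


Singular points: {(3, 3)}; classification: cusp.

Compute partial derivatives:
  f_x = -9*x**2 - 2*x*y + 60*x - 2*y**2 + 18*y - 117.
  f_y = -x**2 - 4*x*y + 18*x - 3*y**2 + 32*y - 78.
Scan x_0 ∈ {−4, ..., 4}. For each x_0, f_y(x_0, y) is a polynomial in y; find its integer roots y ∈ {−4, ..., 4}, then test f_x and f at those candidates.
  x = -4: f_y(-4, y) = -3*y**2 + 48*y - 166; no integer root y with |y| ≤ 4.
  x = -3: f_y(-3, y) = -3*y**2 + 44*y - 141; no integer root y with |y| ≤ 4.
  x = -2: f_y(-2, y) = -3*y**2 + 40*y - 118; no integer root y with |y| ≤ 4.
  x = -1: f_y(-1, y) = -3*y**2 + 36*y - 97; no integer root y with |y| ≤ 4.
  x = 0: f_y(0, y) = -3*y**2 + 32*y - 78; no integer root y with |y| ≤ 4.
  x = 1: f_y(1, y) = -3*y**2 + 28*y - 61; no integer root y with |y| ≤ 4.
  x = 2: f_y(2, y) = -3*y**2 + 24*y - 46; no integer root y with |y| ≤ 4.
  x = 3: f_y(3, y) = -3*y**2 + 20*y - 33; vanishes at y ∈ {3}. (3, 3): f_x = 0, f = 0 — SINGULAR.
  x = 4: f_y(4, y) = -3*y**2 + 16*y - 22; no integer root y with |y| ≤ 4.
Only singular point on the grid: (3, 3).
Classify: substitute x = 3 + u, y = 3 + v and expand: f = -3*u**3 - u**2*v - 2*u*v**2 - v**3 + v**2.
No constant or linear terms (consistent with a singular point). Quadratic part: v**2. Cubic part: -3*u**3 - u**2*v - 2*u*v**2 - v**3.
The quadratic part v**2 is a perfect square, so there is a single (double) tangent line v = 0, i.e. y = 3. Restricting the cubic part to that line (v = 0) leaves -3*u**3 ≠ 0, so f is not divisible by v and the branch is v² ≈ 3*u**3 to lowest order — this is a cusp.
Classification: cusp.


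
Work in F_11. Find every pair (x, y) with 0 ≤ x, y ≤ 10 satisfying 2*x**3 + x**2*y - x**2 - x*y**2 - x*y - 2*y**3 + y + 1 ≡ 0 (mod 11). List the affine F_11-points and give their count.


Affine F_11-points: {(0, 1), (1, 1), (1, 7), (1, 8), (2, 6), (4, 6), (5, 5), (6, 4), (7, 0), (8, 6), (9, 10), (10, 1)}; count = 12.

For each of the 121 pairs (x, y) ∈ F_11², evaluate f(x, y) mod 11. Record the zeros.
  x = 0: [0↦1, 1↦0, 2↦9, 3↦5, 4↦9, 5↦9, 6↦4, 7↦4, 8↦8, 9↦4, 10↦2]  zeros at y ∈ {1}
  x = 1: [0↦2, 1↦0, 2↦6, 3↦8, 4↦5, 5↦7, 6↦2, 7↦0, 8↦0, 9↦1, 10↦2]  zeros at y ∈ {1, 7, 8}
  x = 2: [0↦2, 1↦1, 2↦6, 3↦5, 4↦8, 5↦3, 6↦0, 7↦9, 8↦7, 9↦4, 10↦10]  zeros at y ∈ {6}
  x = 3: [0↦2, 1↦4, 2↦10, 3↦8, 4↦8, 5↦9, 6↦10, 7↦10, 8↦8, 9↦3, 10↦5]  zeros at y ∈ ∅
  x = 4: [0↦3, 1↦10, 2↦8, 3↦7, 4↦6, 5↦4, 6↦0, 7↦4, 8↦4, 9↦10, 10↦10]  zeros at y ∈ {6}
  x = 5: [0↦6, 1↦9, 2↦1, 3↦3, 4↦3, 5↦0, 6↦4, 7↦3, 8↦7, 9↦4, 10↦4]  zeros at y ∈ {5}
  x = 6: [0↦1, 1↦2, 2↦1, 3↦8, 4↦0, 5↦9, 6↦1, 7↦8, 8↦7, 9↦8, 10↦10]  zeros at y ∈ {4}
  x = 7: [0↦0, 1↦1, 2↦9, 3↦1, 4↦9, 5↦10, 6↦3, 7↦9, 8↦5, 9↦1, 10↦7]  zeros at y ∈ {0}
  x = 8: [0↦4, 1↦7, 2↦4, 3↦5, 4↦9, 5↦4, 6↦0, 7↦7, 8↦2, 9↦6, 10↦7]  zeros at y ∈ {6}
  x = 9: [0↦3, 1↦10, 2↦9, 3↦10, 4↦1, 5↦3, 6↦4, 7↦3, 8↦10, 9↦2, 10↦0]  zeros at y ∈ {10}
  x = 10: [0↦9, 1↦0, 2↦3, 3↦6, 4↦8, 5↦8, 6↦5, 7↦9, 8↦8, 9↦1, 10↦9]  zeros at y ∈ {1}
Collecting zeros: affine points = {(0, 1), (1, 1), (1, 7), (1, 8), (2, 6), (4, 6), (5, 5), (6, 4), (7, 0), (8, 6), (9, 10), (10, 1)}.
Total count |C(F_11)_aff| = 12.


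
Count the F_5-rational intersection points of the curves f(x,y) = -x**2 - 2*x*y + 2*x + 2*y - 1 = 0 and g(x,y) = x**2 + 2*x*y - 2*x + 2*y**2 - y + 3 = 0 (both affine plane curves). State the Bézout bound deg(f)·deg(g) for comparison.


Common zeros: {(1, 1), (4, 1)}; count = 2; Bézout bound = 4.

deg(f) = 2, deg(g) = 2, so Bézout bound = 4.
Scan x ∈ F_5. For each x, list the y ∈ F_5 with f(x, y) ≡ 0 and those with g(x, y) ≡ 0 (mod 5); the common zeros in that column are the intersection.
  x = 0: f ≡ 0 at y ∈ {3}; g ≡ 0 at y ∈ ∅; common: ∅.
  x = 1: f ≡ 0 at y ∈ {0, 1, 2, 3, 4}; g ≡ 0 at y ∈ {1}; common: {1}.
  x = 2: f ≡ 0 at y ∈ {2}; g ≡ 0 at y ∈ {3}; common: ∅.
  x = 3: f ≡ 0 at y ∈ {4}; g ≡ 0 at y ∈ ∅; common: ∅.
  x = 4: f ≡ 0 at y ∈ {1}; g ≡ 0 at y ∈ {1, 3}; common: {1}.
Collecting: common zeros = {(1, 1), (4, 1)}, so the count is 2.
Comparison with the Bézout bound: 2 ≤ 4 = deg(f)·deg(g), as expected for curves with no common component (the affine F_5-count falls short of the bound because intersections may lie at infinity, over extension fields, or carry multiplicity).


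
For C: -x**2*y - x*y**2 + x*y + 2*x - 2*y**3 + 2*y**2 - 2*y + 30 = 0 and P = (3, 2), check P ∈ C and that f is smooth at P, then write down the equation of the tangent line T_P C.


Tangent line at P: -12*x - 36*y + 108 = 0.

Step 1: f(3, 2) = 0, so P lies on C.
Step 2: partial derivatives
  f_x(x, y) = -2*x*y - y**2 + y + 2, f_y(x, y) = -x**2 - 2*x*y + x - 6*y**2 + 4*y - 2.
  f_x(P) = -12, f_y(P) = -36 (gradient nonzero, so P is smooth).
Step 3: tangent line at P: -12·(x − 3) + -36·(y − 2) = 0.
Expanding: -12*x - 36*y + 108 = 0.


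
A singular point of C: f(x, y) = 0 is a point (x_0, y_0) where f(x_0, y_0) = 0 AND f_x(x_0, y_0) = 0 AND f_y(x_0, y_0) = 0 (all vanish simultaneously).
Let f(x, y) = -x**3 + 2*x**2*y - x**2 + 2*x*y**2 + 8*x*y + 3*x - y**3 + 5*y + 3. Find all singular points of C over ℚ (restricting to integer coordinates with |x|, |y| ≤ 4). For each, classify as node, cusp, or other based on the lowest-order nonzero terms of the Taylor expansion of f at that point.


Singular points: {(-1, -1)}; classification: cusp.

Compute partial derivatives:
  f_x = -3*x**2 + 4*x*y - 2*x + 2*y**2 + 8*y + 3.
  f_y = 2*x**2 + 4*x*y + 8*x - 3*y**2 + 5.
Scan x_0 ∈ {−4, ..., 4}. For each x_0, f_y(x_0, y) is a polynomial in y; find its integer roots y ∈ {−4, ..., 4}, then test f_x and f at those candidates.
  x = -4: f_y(-4, y) = -3*y**2 - 16*y + 5; no integer root y with |y| ≤ 4.
  x = -3: f_y(-3, y) = -3*y**2 - 12*y - 1; no integer root y with |y| ≤ 4.
  x = -2: f_y(-2, y) = -3*y**2 - 8*y - 3; no integer root y with |y| ≤ 4.
  x = -1: f_y(-1, y) = -3*y**2 - 4*y - 1; vanishes at y ∈ {-1}. (-1, -1): f_x = 0, f = 0 — SINGULAR.
  x = 0: f_y(0, y) = 5 - 3*y**2; no integer root y with |y| ≤ 4.
  x = 1: f_y(1, y) = -3*y**2 + 4*y + 15; vanishes at y ∈ {3}. (1, 3): f_x = 52 ≠ 0.
  x = 2: f_y(2, y) = -3*y**2 + 8*y + 29; no integer root y with |y| ≤ 4.
  x = 3: f_y(3, y) = -3*y**2 + 12*y + 47; no integer root y with |y| ≤ 4.
  x = 4: f_y(4, y) = -3*y**2 + 16*y + 69; no integer root y with |y| ≤ 4.
Only singular point on the grid: (-1, -1).
Classify: substitute x = -1 + u, y = -1 + v and expand: f = -u**3 + 2*u**2*v + 2*u*v**2 - v**3 + v**2.
No constant or linear terms (consistent with a singular point). Quadratic part: v**2. Cubic part: -u**3 + 2*u**2*v + 2*u*v**2 - v**3.
The quadratic part v**2 is a perfect square, so there is a single (double) tangent line v = 0, i.e. y = -1. Restricting the cubic part to that line (v = 0) leaves -u**3 ≠ 0, so f is not divisible by v and the branch is v² ≈ u**3 to lowest order — this is a cusp.
Classification: cusp.


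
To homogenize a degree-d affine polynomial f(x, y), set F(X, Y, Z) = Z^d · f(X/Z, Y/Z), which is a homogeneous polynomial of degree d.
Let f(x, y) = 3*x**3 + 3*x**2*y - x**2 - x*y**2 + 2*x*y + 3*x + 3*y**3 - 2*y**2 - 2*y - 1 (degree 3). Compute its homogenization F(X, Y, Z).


F(X, Y, Z) = 3*X**3 + 3*X**2*Y - X**2*Z - X*Y**2 + 2*X*Y*Z + 3*X*Z**2 + 3*Y**3 - 2*Y**2*Z - 2*Y*Z**2 - Z**3

deg(f) = 3.
Substitute x = X/Z, y = Y/Z into f, then multiply by Z^3.
  monomial 3·x^3·y^0 ↦ 3·X^3·Y^0·Z^0.
  monomial 3·x^2·y^1 ↦ 3·X^2·Y^1·Z^0.
  monomial -1·x^2·y^0 ↦ -1·X^2·Y^0·Z^1.
  monomial -1·x^1·y^2 ↦ -1·X^1·Y^2·Z^0.
  monomial 2·x^1·y^1 ↦ 2·X^1·Y^1·Z^1.
  monomial 3·x^1·y^0 ↦ 3·X^1·Y^0·Z^2.
  monomial 3·x^0·y^3 ↦ 3·X^0·Y^3·Z^0.
  monomial -2·x^0·y^2 ↦ -2·X^0·Y^2·Z^1.
  monomial -2·x^0·y^1 ↦ -2·X^0·Y^1·Z^2.
  monomial -1·x^0·y^0 ↦ -1·X^0·Y^0·Z^3.
Collecting: F(X, Y, Z) = 3*X**3 + 3*X**2*Y - X**2*Z - X*Y**2 + 2*X*Y*Z + 3*X*Z**2 + 3*Y**3 - 2*Y**2*Z - 2*Y*Z**2 - Z**3.


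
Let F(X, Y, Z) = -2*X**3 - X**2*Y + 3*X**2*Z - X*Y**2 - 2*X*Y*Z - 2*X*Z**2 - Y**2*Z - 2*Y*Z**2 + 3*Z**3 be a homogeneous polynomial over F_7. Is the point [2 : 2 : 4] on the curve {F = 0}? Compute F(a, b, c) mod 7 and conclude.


F(2,2,4) ≡ 4 (mod 7); P is NOT on the curve.

Evaluate F(2, 2, 4) term-by-term (mod 7).
  -2*X**3 ↦ -2·8·1·1 = -16
  -X**2*Y ↦ -1·4·2·1 = -8
  3*X**2*Z ↦ 3·4·1·4 = 48
  -X*Y**2 ↦ -1·2·4·1 = -8
  -2*X*Y*Z ↦ -2·2·2·4 = -32
  -2*X*Z**2 ↦ -2·2·1·16 = -64
  -Y**2*Z ↦ -1·1·4·4 = -16
  -2*Y*Z**2 ↦ -2·1·2·16 = -64
  3*Z**3 ↦ 3·1·1·64 = 192
Sum: F(2, 2, 4) = (-16) + (-8) + (48) + (-8) + (-32) + (-64) + (-16) + (-64) + (192) = 32.
Reducing mod 7: 32 ≡ 4 (mod 7).
Since F(a, b, c) ≡ 4 ≠ 0 (mod 7), P does NOT lie on the curve.


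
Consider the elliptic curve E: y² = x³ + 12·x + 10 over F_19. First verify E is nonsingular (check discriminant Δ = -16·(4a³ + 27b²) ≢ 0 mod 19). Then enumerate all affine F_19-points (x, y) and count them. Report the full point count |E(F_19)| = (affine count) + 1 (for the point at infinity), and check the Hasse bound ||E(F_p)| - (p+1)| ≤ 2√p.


Affine points = {(1, 2), (1, 17), (2, 2), (2, 17), (3, 4), (3, 15), (5, 9), (5, 10), (7, 0), (9, 7), (9, 12), (10, 3), (10, 16), (12, 1), (12, 18), (13, 8), (13, 11), (16, 2), (16, 17), (17, 4), (17, 15), (18, 4), (18, 15)}; affine count = 23; |E(F_19)| = 24.

Discriminant check: Δ ∝ 4a³ + 27b² = 4·12³ + 27·10² = 4·1728 + 27·100 ≡ 17 (mod 19). Nonzero ⇒ E is nonsingular.
For each x ∈ F_19, compute rhs = x³ + 12·x + 10 mod 19, then count y ∈ F_19 with y² ≡ rhs.
  x = 0: rhs = 10, matching y values: none (0 points).
  x = 1: rhs = 4, matching y values: 2, 17 (2 points).
  x = 2: rhs = 4, matching y values: 2, 17 (2 points).
  x = 3: rhs = 16, matching y values: 4, 15 (2 points).
  x = 4: rhs = 8, matching y values: none (0 points).
  x = 5: rhs = 5, matching y values: 9, 10 (2 points).
  x = 6: rhs = 13, matching y values: none (0 points).
  x = 7: rhs = 0, matching y values: 0 (1 points).
  x = 8: rhs = 10, matching y values: none (0 points).
  x = 9: rhs = 11, matching y values: 7, 12 (2 points).
  x = 10: rhs = 9, matching y values: 3, 16 (2 points).
  x = 11: rhs = 10, matching y values: none (0 points).
  x = 12: rhs = 1, matching y values: 1, 18 (2 points).
  x = 13: rhs = 7, matching y values: 8, 11 (2 points).
  x = 14: rhs = 15, matching y values: none (0 points).
  x = 15: rhs = 12, matching y values: none (0 points).
  x = 16: rhs = 4, matching y values: 2, 17 (2 points).
  x = 17: rhs = 16, matching y values: 4, 15 (2 points).
  x = 18: rhs = 16, matching y values: 4, 15 (2 points).
Total affine count: 23.
Full point count |E(F_19)| = 23 + 1 = 24.
Hasse bound: |24 − (19+1)| = |4| = 4 ≤ 2√19 ≈ 8.7178 ✓.


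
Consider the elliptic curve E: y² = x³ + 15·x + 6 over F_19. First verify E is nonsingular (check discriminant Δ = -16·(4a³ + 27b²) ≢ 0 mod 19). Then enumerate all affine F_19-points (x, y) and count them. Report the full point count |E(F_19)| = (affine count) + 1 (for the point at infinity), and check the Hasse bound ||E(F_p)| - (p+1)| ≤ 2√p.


Affine points = {(0, 5), (0, 14), (2, 5), (2, 14), (4, 4), (4, 15), (5, 4), (5, 15), (7, 6), (7, 13), (8, 7), (8, 12), (10, 4), (10, 15), (11, 1), (11, 18), (13, 2), (13, 17), (17, 5), (17, 14), (18, 3), (18, 16)}; affine count = 22; |E(F_19)| = 23.

Discriminant check: Δ ∝ 4a³ + 27b² = 4·15³ + 27·6² = 4·3375 + 27·36 ≡ 13 (mod 19). Nonzero ⇒ E is nonsingular.
For each x ∈ F_19, compute rhs = x³ + 15·x + 6 mod 19, then count y ∈ F_19 with y² ≡ rhs.
  x = 0: rhs = 6, matching y values: 5, 14 (2 points).
  x = 1: rhs = 3, matching y values: none (0 points).
  x = 2: rhs = 6, matching y values: 5, 14 (2 points).
  x = 3: rhs = 2, matching y values: none (0 points).
  x = 4: rhs = 16, matching y values: 4, 15 (2 points).
  x = 5: rhs = 16, matching y values: 4, 15 (2 points).
  x = 6: rhs = 8, matching y values: none (0 points).
  x = 7: rhs = 17, matching y values: 6, 13 (2 points).
  x = 8: rhs = 11, matching y values: 7, 12 (2 points).
  x = 9: rhs = 15, matching y values: none (0 points).
  x = 10: rhs = 16, matching y values: 4, 15 (2 points).
  x = 11: rhs = 1, matching y values: 1, 18 (2 points).
  x = 12: rhs = 14, matching y values: none (0 points).
  x = 13: rhs = 4, matching y values: 2, 17 (2 points).
  x = 14: rhs = 15, matching y values: none (0 points).
  x = 15: rhs = 15, matching y values: none (0 points).
  x = 16: rhs = 10, matching y values: none (0 points).
  x = 17: rhs = 6, matching y values: 5, 14 (2 points).
  x = 18: rhs = 9, matching y values: 3, 16 (2 points).
Total affine count: 22.
Full point count |E(F_19)| = 22 + 1 = 23.
Hasse bound: |23 − (19+1)| = |3| = 3 ≤ 2√19 ≈ 8.7178 ✓.


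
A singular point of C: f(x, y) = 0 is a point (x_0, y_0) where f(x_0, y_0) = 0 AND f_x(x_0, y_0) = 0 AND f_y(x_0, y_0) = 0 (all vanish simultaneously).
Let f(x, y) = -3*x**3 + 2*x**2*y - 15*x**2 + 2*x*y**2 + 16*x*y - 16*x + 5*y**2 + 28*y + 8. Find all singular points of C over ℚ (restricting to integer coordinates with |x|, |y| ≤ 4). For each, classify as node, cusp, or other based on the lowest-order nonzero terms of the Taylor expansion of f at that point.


Singular points: {(-2, -2)}; classification: node.

Compute partial derivatives:
  f_x = -9*x**2 + 4*x*y - 30*x + 2*y**2 + 16*y - 16.
  f_y = 2*x**2 + 4*x*y + 16*x + 10*y + 28.
Scan x_0 ∈ {−4, ..., 4}. For each x_0, f_y(x_0, y) is a polynomial in y; find its integer roots y ∈ {−4, ..., 4}, then test f_x and f at those candidates.
  x = -4: f_y(-4, y) = -6*y - 4; no integer root y with |y| ≤ 4.
  x = -3: f_y(-3, y) = -2*y - 2; vanishes at y ∈ {-1}. (-3, -1): f_x = -9 ≠ 0.
  x = -2: f_y(-2, y) = 2*y + 4; vanishes at y ∈ {-2}. (-2, -2): f_x = 0, f = 0 — SINGULAR.
  x = -1: f_y(-1, y) = 6*y + 14; no integer root y with |y| ≤ 4.
  x = 0: f_y(0, y) = 10*y + 28; no integer root y with |y| ≤ 4.
  x = 1: f_y(1, y) = 14*y + 46; no integer root y with |y| ≤ 4.
  x = 2: f_y(2, y) = 18*y + 68; no integer root y with |y| ≤ 4.
  x = 3: f_y(3, y) = 22*y + 94; no integer root y with |y| ≤ 4.
  x = 4: f_y(4, y) = 26*y + 124; no integer root y with |y| ≤ 4.
Only singular point on the grid: (-2, -2).
Classify: substitute x = -2 + u, y = -2 + v and expand: f = -3*u**3 + 2*u**2*v - u**2 + 2*u*v**2 + v**2.
No constant or linear terms (consistent with a singular point). Quadratic part: -u**2 + v**2. Cubic part: -3*u**3 + 2*u**2*v + 2*u*v**2.
The quadratic part v**2 - u**2 = (v − u)(v + u) splits into two distinct linear factors, so there are two distinct tangent lines y − -2 = ±(x − -2) — this is a node (ordinary double point).
Classification: node.


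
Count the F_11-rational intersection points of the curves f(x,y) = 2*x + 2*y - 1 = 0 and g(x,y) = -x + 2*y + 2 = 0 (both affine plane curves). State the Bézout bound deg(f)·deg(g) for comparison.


Common zeros: {(1, 5)}; count = 1; Bézout bound = 1.

deg(f) = 1, deg(g) = 1, so Bézout bound = 1.
Scan x ∈ F_11. For each x, list the y ∈ F_11 with f(x, y) ≡ 0 and those with g(x, y) ≡ 0 (mod 11); the common zeros in that column are the intersection.
  x = 0: f ≡ 0 at y ∈ {6}; g ≡ 0 at y ∈ {10}; common: ∅.
  x = 1: f ≡ 0 at y ∈ {5}; g ≡ 0 at y ∈ {5}; common: {5}.
  x = 2: f ≡ 0 at y ∈ {4}; g ≡ 0 at y ∈ {0}; common: ∅.
  x = 3: f ≡ 0 at y ∈ {3}; g ≡ 0 at y ∈ {6}; common: ∅.
  x = 4: f ≡ 0 at y ∈ {2}; g ≡ 0 at y ∈ {1}; common: ∅.
  x = 5: f ≡ 0 at y ∈ {1}; g ≡ 0 at y ∈ {7}; common: ∅.
  x = 6: f ≡ 0 at y ∈ {0}; g ≡ 0 at y ∈ {2}; common: ∅.
  x = 7: f ≡ 0 at y ∈ {10}; g ≡ 0 at y ∈ {8}; common: ∅.
  x = 8: f ≡ 0 at y ∈ {9}; g ≡ 0 at y ∈ {3}; common: ∅.
  x = 9: f ≡ 0 at y ∈ {8}; g ≡ 0 at y ∈ {9}; common: ∅.
  x = 10: f ≡ 0 at y ∈ {7}; g ≡ 0 at y ∈ {4}; common: ∅.
Collecting: common zeros = {(1, 5)}, so the count is 1.
Comparison with the Bézout bound: 1 ≤ 1 = deg(f)·deg(g), as expected for curves with no common component (the bound is attained).


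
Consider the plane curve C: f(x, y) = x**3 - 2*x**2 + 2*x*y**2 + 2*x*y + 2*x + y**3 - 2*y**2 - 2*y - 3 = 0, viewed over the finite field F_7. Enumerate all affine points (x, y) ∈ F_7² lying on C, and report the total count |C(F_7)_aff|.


Affine F_7-points: {(0, 2), (0, 3), (0, 4), (2, 2), (2, 4), (2, 6), (3, 1)}; count = 7.

For each of the 49 pairs (x, y) ∈ F_7², evaluate f(x, y) mod 7. Record the zeros.
  x = 0: [0↦4, 1↦1, 2↦0, 3↦0, 4↦0, 5↦6, 6↦3]  zeros at y ∈ {2, 3, 4}
  x = 1: [0↦5, 1↦6, 2↦6, 3↦4, 4↦6, 5↦4, 6↦4]  zeros at y ∈ ∅
  x = 2: [0↦1, 1↦6, 2↦0, 3↦3, 4↦0, 5↦4, 6↦0]  zeros at y ∈ {2, 4, 6}
  x = 3: [0↦5, 1↦0, 2↦2, 3↦3, 4↦2, 5↦5, 6↦4]  zeros at y ∈ {1}
  x = 4: [0↦2, 1↦1, 2↦4, 3↦3, 4↦4, 5↦6, 6↦1]  zeros at y ∈ ∅
  x = 5: [0↦5, 1↦1, 2↦5, 3↦2, 4↦5, 5↦6, 6↦4]  zeros at y ∈ ∅
  x = 6: [0↦6, 1↦6, 2↦4, 3↦6, 4↦4, 5↦4, 6↦5]  zeros at y ∈ ∅
Collecting zeros: affine points = {(0, 2), (0, 3), (0, 4), (2, 2), (2, 4), (2, 6), (3, 1)}.
Total count |C(F_7)_aff| = 7.


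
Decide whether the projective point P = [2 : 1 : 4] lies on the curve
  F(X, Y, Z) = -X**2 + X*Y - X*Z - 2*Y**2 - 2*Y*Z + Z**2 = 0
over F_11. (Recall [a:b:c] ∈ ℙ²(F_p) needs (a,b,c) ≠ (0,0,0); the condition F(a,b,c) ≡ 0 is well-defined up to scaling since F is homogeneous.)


F(2,1,4) ≡ 7 (mod 11); P is NOT on the curve.

Evaluate F(2, 1, 4) term-by-term (mod 11).
  -X**2 ↦ -1·4·1·1 = -4
  X*Y ↦ 1·2·1·1 = 2
  -X*Z ↦ -1·2·1·4 = -8
  -2*Y**2 ↦ -2·1·1·1 = -2
  -2*Y*Z ↦ -2·1·1·4 = -8
  Z**2 ↦ 1·1·1·16 = 16
Sum: F(2, 1, 4) = (-4) + (2) + (-8) + (-2) + (-8) + (16) = -4.
Reducing mod 11: -4 ≡ 7 (mod 11).
Since F(a, b, c) ≡ 7 ≠ 0 (mod 11), P does NOT lie on the curve.


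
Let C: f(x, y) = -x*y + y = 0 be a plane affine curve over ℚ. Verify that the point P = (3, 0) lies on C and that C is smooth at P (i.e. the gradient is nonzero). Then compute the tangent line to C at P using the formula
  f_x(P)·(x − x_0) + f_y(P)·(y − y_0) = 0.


Tangent line at P: -2*y = 0.

Step 1: f(3, 0) = 0, so P lies on C.
Step 2: partial derivatives
  f_x(x, y) = -y, f_y(x, y) = 1 - x.
  f_x(P) = 0, f_y(P) = -2 (gradient nonzero, so P is smooth).
Step 3: tangent line at P: 0·(x − 3) + -2·(y − 0) = 0.
Expanding: -2*y = 0.


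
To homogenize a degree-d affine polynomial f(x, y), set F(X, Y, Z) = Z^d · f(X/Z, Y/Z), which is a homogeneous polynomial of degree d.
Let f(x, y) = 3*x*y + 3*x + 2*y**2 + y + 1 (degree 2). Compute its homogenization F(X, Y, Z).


F(X, Y, Z) = 3*X*Y + 3*X*Z + 2*Y**2 + Y*Z + Z**2

deg(f) = 2.
Substitute x = X/Z, y = Y/Z into f, then multiply by Z^2.
  monomial 3·x^1·y^1 ↦ 3·X^1·Y^1·Z^0.
  monomial 3·x^1·y^0 ↦ 3·X^1·Y^0·Z^1.
  monomial 2·x^0·y^2 ↦ 2·X^0·Y^2·Z^0.
  monomial 1·x^0·y^1 ↦ 1·X^0·Y^1·Z^1.
  monomial 1·x^0·y^0 ↦ 1·X^0·Y^0·Z^2.
Collecting: F(X, Y, Z) = 3*X*Y + 3*X*Z + 2*Y**2 + Y*Z + Z**2.


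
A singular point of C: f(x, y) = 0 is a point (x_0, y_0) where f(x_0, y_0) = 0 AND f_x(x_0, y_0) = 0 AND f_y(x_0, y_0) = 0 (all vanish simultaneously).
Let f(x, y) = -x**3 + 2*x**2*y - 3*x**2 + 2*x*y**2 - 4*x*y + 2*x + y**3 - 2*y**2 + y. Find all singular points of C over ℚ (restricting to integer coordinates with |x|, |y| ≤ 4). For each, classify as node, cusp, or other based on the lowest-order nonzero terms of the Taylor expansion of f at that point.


Singular points: {(0, 1)}; classification: node.

Compute partial derivatives:
  f_x = -3*x**2 + 4*x*y - 6*x + 2*y**2 - 4*y + 2.
  f_y = 2*x**2 + 4*x*y - 4*x + 3*y**2 - 4*y + 1.
Scan x_0 ∈ {−4, ..., 4}. For each x_0, f_y(x_0, y) is a polynomial in y; find its integer roots y ∈ {−4, ..., 4}, then test f_x and f at those candidates.
  x = -4: f_y(-4, y) = 3*y**2 - 20*y + 49; no integer root y with |y| ≤ 4.
  x = -3: f_y(-3, y) = 3*y**2 - 16*y + 31; no integer root y with |y| ≤ 4.
  x = -2: f_y(-2, y) = 3*y**2 - 12*y + 17; no integer root y with |y| ≤ 4.
  x = -1: f_y(-1, y) = 3*y**2 - 8*y + 7; no integer root y with |y| ≤ 4.
  x = 0: f_y(0, y) = 3*y**2 - 4*y + 1; vanishes at y ∈ {1}. (0, 1): f_x = 0, f = 0 — SINGULAR.
  x = 1: f_y(1, y) = 3*y**2 - 1; no integer root y with |y| ≤ 4.
  x = 2: f_y(2, y) = 3*y**2 + 4*y + 1; vanishes at y ∈ {-1}. (2, -1): f_x = -24 ≠ 0.
  x = 3: f_y(3, y) = 3*y**2 + 8*y + 7; no integer root y with |y| ≤ 4.
  x = 4: f_y(4, y) = 3*y**2 + 12*y + 17; no integer root y with |y| ≤ 4.
Only singular point on the grid: (0, 1).
Classify: substitute x = 0 + u, y = 1 + v and expand: f = -u**3 + 2*u**2*v - u**2 + 2*u*v**2 + v**3 + v**2.
No constant or linear terms (consistent with a singular point). Quadratic part: -u**2 + v**2. Cubic part: -u**3 + 2*u**2*v + 2*u*v**2 + v**3.
The quadratic part v**2 - u**2 = (v − u)(v + u) splits into two distinct linear factors, so there are two distinct tangent lines y − 1 = ±(x − 0) — this is a node (ordinary double point).
Classification: node.


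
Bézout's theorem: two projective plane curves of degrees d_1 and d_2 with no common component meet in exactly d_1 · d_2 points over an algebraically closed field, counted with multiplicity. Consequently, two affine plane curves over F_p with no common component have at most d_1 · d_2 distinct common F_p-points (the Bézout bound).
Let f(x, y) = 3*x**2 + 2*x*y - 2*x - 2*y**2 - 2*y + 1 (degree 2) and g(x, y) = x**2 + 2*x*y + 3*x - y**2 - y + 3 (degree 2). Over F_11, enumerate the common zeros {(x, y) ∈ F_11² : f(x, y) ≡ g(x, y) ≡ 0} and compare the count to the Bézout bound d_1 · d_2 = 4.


Common zeros: ∅; count = 0; Bézout bound = 4.

deg(f) = 2, deg(g) = 2, so Bézout bound = 4.
Scan x ∈ F_11. For each x, list the y ∈ F_11 with f(x, y) ≡ 0 and those with g(x, y) ≡ 0 (mod 11); the common zeros in that column are the intersection.
  x = 0: f ≡ 0 at y ∈ {2, 8}; g ≡ 0 at y ∈ ∅; common: ∅.
  x = 1: f ≡ 0 at y ∈ {1, 10}; g ≡ 0 at y ∈ ∅; common: ∅.
  x = 2: f ≡ 0 at y ∈ ∅; g ≡ 0 at y ∈ ∅; common: ∅.
  x = 3: f ≡ 0 at y ∈ {0, 2}; g ≡ 0 at y ∈ ∅; common: ∅.
  x = 4: f ≡ 0 at y ∈ {4, 10}; g ≡ 0 at y ∈ ∅; common: ∅.
  x = 5: f ≡ 0 at y ∈ {0, 4}; g ≡ 0 at y ∈ {10}; common: ∅.
  x = 6: f ≡ 0 at y ∈ ∅; g ≡ 0 at y ∈ ∅; common: ∅.
  x = 7: f ≡ 0 at y ∈ ∅; g ≡ 0 at y ∈ ∅; common: ∅.
  x = 8: f ≡ 0 at y ∈ ∅; g ≡ 0 at y ∈ ∅; common: ∅.
  x = 9: f ≡ 0 at y ∈ ∅; g ≡ 0 at y ∈ ∅; common: ∅.
  x = 10: f ≡ 0 at y ∈ {1, 8}; g ≡ 0 at y ∈ ∅; common: ∅.
Collecting: common zeros = ∅, so the count is 0.
Comparison with the Bézout bound: 0 ≤ 4 = deg(f)·deg(g), as expected for curves with no common component (the affine F_11-count falls short of the bound because intersections may lie at infinity, over extension fields, or carry multiplicity).


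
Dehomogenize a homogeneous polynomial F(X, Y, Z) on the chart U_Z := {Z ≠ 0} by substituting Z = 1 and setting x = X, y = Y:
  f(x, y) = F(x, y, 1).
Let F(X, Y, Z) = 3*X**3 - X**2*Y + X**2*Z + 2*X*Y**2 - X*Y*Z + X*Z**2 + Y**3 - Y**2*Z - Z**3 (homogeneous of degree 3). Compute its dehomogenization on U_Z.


f(x, y) = 3*x**3 - x**2*y + x**2 + 2*x*y**2 - x*y + x + y**3 - y**2 - 1

On U_Z we set Z = 1. Each monomial c·X^i·Y^j·Z^k in F becomes c·x^i·y^j·1^k = c·x^i·y^j.
Substituting Z = 1: F(X, Y, 1) = 3*x**3 - x**2*y + x**2 + 2*x*y**2 - x*y + x + y**3 - y**2 - 1.
Note: deg(f) ≤ deg(F) = 3; strict inequality happens when F is divisible by Z (lost terms).


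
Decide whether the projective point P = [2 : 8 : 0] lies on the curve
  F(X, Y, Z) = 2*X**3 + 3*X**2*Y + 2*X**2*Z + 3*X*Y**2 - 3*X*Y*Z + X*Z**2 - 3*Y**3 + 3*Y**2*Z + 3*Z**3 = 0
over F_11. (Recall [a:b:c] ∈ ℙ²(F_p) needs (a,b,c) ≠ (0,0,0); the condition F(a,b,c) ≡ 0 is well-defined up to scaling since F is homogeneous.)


F(2,8,0) ≡ 5 (mod 11); P is NOT on the curve.

Evaluate F(2, 8, 0) term-by-term (mod 11).
  2*X**3 ↦ 2·8·1·1 = 16
  3*X**2*Y ↦ 3·4·8·1 = 96
  2*X**2*Z ↦ 2·4·1·0 = 0
  3*X*Y**2 ↦ 3·2·64·1 = 384
  -3*X*Y*Z ↦ -3·2·8·0 = 0
  X*Z**2 ↦ 1·2·1·0 = 0
  -3*Y**3 ↦ -3·1·512·1 = -1536
  3*Y**2*Z ↦ 3·1·64·0 = 0
  3*Z**3 ↦ 3·1·1·0 = 0
Sum: F(2, 8, 0) = (16) + (96) + (0) + (384) + (0) + (0) + (-1536) + (0) + (0) = -1040.
Reducing mod 11: -1040 ≡ 5 (mod 11).
Since F(a, b, c) ≡ 5 ≠ 0 (mod 11), P does NOT lie on the curve.


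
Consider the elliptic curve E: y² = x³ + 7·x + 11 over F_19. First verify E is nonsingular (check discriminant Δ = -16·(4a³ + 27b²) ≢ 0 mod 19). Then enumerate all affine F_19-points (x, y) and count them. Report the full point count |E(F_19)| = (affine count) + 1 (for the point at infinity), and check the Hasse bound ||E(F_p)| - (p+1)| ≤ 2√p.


Affine points = {(0, 7), (0, 12), (1, 0), (5, 0), (7, 2), (7, 17), (8, 3), (8, 16), (9, 9), (9, 10), (10, 6), (10, 13), (13, 0), (16, 1), (16, 18)}; affine count = 15; |E(F_19)| = 16.

Discriminant check: Δ ∝ 4a³ + 27b² = 4·7³ + 27·11² = 4·343 + 27·121 ≡ 3 (mod 19). Nonzero ⇒ E is nonsingular.
For each x ∈ F_19, compute rhs = x³ + 7·x + 11 mod 19, then count y ∈ F_19 with y² ≡ rhs.
  x = 0: rhs = 11, matching y values: 7, 12 (2 points).
  x = 1: rhs = 0, matching y values: 0 (1 points).
  x = 2: rhs = 14, matching y values: none (0 points).
  x = 3: rhs = 2, matching y values: none (0 points).
  x = 4: rhs = 8, matching y values: none (0 points).
  x = 5: rhs = 0, matching y values: 0 (1 points).
  x = 6: rhs = 3, matching y values: none (0 points).
  x = 7: rhs = 4, matching y values: 2, 17 (2 points).
  x = 8: rhs = 9, matching y values: 3, 16 (2 points).
  x = 9: rhs = 5, matching y values: 9, 10 (2 points).
  x = 10: rhs = 17, matching y values: 6, 13 (2 points).
  x = 11: rhs = 13, matching y values: none (0 points).
  x = 12: rhs = 18, matching y values: none (0 points).
  x = 13: rhs = 0, matching y values: 0 (1 points).
  x = 14: rhs = 3, matching y values: none (0 points).
  x = 15: rhs = 14, matching y values: none (0 points).
  x = 16: rhs = 1, matching y values: 1, 18 (2 points).
  x = 17: rhs = 8, matching y values: none (0 points).
  x = 18: rhs = 3, matching y values: none (0 points).
Total affine count: 15.
Full point count |E(F_19)| = 15 + 1 = 16.
Hasse bound: |16 − (19+1)| = |-4| = 4 ≤ 2√19 ≈ 8.7178 ✓.


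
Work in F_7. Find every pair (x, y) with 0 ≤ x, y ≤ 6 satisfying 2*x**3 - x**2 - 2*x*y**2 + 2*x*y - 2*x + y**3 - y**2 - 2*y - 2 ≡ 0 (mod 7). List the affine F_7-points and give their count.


Affine F_7-points: {(1, 2), (1, 6), (3, 1), (3, 5), (5, 4), (6, 3)}; count = 6.

For each of the 49 pairs (x, y) ∈ F_7², evaluate f(x, y) mod 7. Record the zeros.
  x = 0: [0↦5, 1↦3, 2↦5, 3↦3, 4↦3, 5↦4, 6↦5]  zeros at y ∈ ∅
  x = 1: [0↦4, 1↦2, 2↦0, 3↦4, 4↦6, 5↦5, 6↦0]  zeros at y ∈ {2, 6}
  x = 2: [0↦6, 1↦4, 2↦5, 3↦1, 4↦5, 5↦2, 6↦5]  zeros at y ∈ ∅
  x = 3: [0↦2, 1↦0, 2↦4, 3↦6, 4↦5, 5↦0, 6↦4]  zeros at y ∈ {1, 5}
  x = 4: [0↦4, 1↦2, 2↦2, 3↦3, 4↦4, 5↦4, 6↦2]  zeros at y ∈ ∅
  x = 5: [0↦3, 1↦1, 2↦4, 3↦4, 4↦0, 5↦5, 6↦4]  zeros at y ∈ {4}
  x = 6: [0↦4, 1↦2, 2↦1, 3↦0, 4↦5, 5↦1, 6↦1]  zeros at y ∈ {3}
Collecting zeros: affine points = {(1, 2), (1, 6), (3, 1), (3, 5), (5, 4), (6, 3)}.
Total count |C(F_7)_aff| = 6.
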